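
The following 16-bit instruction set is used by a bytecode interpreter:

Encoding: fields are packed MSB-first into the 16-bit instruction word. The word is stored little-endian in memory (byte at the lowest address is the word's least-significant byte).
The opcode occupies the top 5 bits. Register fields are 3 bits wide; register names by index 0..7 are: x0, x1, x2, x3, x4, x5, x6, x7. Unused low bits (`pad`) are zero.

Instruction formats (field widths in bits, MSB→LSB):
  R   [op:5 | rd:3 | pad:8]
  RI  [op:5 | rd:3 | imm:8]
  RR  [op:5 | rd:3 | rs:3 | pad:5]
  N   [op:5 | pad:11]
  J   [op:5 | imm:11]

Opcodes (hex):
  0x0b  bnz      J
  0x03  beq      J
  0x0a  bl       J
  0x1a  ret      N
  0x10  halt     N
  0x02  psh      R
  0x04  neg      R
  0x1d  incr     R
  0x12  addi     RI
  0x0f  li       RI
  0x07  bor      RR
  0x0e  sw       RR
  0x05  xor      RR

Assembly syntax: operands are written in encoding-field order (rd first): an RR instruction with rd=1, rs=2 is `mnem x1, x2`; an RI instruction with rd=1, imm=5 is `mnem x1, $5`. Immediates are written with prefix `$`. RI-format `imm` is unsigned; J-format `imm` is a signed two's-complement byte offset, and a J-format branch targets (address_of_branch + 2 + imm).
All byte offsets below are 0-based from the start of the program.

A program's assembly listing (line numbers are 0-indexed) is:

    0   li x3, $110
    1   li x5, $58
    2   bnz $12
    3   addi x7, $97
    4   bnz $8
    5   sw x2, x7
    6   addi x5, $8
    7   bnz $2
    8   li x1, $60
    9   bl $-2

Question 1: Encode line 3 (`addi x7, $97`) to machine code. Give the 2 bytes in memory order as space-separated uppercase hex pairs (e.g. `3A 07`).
L3: addi op=0x12:5|rd=7:3|imm=97:8 ⇒ 0x9761 ⇒ little 61 97

61 97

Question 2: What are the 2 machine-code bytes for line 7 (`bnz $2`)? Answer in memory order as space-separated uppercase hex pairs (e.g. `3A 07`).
L7: bnz op=0xb:5|imm=2:11 ⇒ 0x5802 ⇒ little 02 58

02 58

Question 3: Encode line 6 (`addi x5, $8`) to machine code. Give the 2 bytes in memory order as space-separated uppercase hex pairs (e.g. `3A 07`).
L6: addi op=0x12:5|rd=5:3|imm=8:8 ⇒ 0x9508 ⇒ little 08 95

08 95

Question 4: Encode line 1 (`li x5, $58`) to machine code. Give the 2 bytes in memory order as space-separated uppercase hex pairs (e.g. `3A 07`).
3A 7D

1. li fields op=0xf:5|rd=5:3|imm=58:8 → word 7d3ah → 3a 7d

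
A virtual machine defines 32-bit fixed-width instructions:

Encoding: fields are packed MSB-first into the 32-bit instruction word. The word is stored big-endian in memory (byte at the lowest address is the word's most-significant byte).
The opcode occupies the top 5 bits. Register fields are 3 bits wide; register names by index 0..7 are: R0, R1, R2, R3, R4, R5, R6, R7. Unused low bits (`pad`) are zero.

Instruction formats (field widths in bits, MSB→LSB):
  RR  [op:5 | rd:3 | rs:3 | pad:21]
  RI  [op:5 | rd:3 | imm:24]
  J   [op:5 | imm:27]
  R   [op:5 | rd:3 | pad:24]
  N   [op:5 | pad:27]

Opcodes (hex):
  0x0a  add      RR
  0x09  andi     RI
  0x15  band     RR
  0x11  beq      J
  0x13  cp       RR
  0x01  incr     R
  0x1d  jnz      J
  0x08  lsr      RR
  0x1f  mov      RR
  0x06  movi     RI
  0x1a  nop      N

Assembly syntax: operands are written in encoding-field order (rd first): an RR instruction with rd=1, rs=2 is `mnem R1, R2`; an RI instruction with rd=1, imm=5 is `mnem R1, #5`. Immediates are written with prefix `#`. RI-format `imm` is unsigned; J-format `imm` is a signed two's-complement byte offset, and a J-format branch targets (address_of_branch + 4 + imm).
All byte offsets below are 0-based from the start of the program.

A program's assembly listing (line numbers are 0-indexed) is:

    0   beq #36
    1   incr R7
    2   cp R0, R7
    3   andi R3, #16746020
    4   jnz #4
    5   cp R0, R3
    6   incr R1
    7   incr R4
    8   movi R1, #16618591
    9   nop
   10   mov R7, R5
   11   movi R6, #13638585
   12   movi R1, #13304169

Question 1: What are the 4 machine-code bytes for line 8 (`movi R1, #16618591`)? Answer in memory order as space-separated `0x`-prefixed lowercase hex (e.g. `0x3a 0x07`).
8. movi fields op=0x6:5|rd=1:3|imm=16618591:24 → word 31fd945fh → 31 fd 94 5f

0x31 0xfd 0x94 0x5f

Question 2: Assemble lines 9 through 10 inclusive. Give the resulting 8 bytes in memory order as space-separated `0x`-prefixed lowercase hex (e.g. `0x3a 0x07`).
line 9 (nop): pack op=0x1a:5|pad=0:27 = 0xd0000000; big→ d0 00 00 00
line 10 (mov): pack op=0x1f:5|rd=7:3|rs=5:3|pad=0:21 = 0xffa00000; big→ ff a0 00 00

0xd0 0x00 0x00 0x00 0xff 0xa0 0x00 0x00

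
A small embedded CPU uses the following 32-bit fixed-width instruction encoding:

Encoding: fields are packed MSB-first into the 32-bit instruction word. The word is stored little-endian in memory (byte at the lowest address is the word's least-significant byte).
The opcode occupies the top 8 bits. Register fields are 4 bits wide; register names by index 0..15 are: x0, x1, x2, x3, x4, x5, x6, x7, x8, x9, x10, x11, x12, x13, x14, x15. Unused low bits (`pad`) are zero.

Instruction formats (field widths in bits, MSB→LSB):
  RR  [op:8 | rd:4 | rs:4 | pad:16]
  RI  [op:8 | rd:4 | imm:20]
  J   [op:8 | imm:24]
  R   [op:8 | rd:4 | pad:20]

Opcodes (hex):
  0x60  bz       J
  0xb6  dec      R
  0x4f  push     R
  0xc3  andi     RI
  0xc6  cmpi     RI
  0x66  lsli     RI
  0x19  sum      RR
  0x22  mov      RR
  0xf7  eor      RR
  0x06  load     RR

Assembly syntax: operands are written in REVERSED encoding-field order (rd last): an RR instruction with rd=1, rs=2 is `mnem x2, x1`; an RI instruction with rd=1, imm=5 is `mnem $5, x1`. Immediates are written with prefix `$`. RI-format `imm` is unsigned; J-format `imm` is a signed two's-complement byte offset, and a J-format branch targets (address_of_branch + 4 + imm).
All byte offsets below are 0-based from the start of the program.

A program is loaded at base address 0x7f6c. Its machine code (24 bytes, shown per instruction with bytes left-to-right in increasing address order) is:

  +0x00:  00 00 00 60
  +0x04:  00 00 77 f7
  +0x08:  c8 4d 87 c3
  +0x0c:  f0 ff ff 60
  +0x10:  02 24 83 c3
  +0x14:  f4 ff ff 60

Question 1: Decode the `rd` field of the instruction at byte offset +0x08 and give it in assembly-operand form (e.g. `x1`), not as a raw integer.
off 0x08: read c8 4d 87 c3 as little → 0xc3874dc8
  op=0xc3874dc8>>24=0xc3 ⇒ andi (RI)
  rd: (w>>20)&0xf=0x8 → x8
  imm: (w>>0)&0xfffff=0x74dc8 → $478664

x8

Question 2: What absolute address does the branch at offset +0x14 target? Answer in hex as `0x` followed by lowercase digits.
0x7f78

[14] f4 ff ff 60 → 0x60fffff4
  opcode bits[31:24]=0x60: bz/J
  [23:0] imm=16777204 (s24→-12) = $-12
  target = base 0x7f6c + off 0x14 + 4 + imm -12 = 0x7f78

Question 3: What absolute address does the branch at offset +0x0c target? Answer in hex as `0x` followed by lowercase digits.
@+0c  little-endian(f0 ff ff 60) = 0x60fffff0
  top 8b → 0x60 → bz [J]
  imm: (w>>0)&0xffffff=0xfffff0 (s24→-16) → $-16
  target = base 0x7f6c + off 0x0c + 4 + imm -16 = 0x7f6c

0x7f6c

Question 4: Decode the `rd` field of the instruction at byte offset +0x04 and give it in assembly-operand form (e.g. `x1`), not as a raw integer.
x7

off 0x04: read 00 00 77 f7 as little → 0xf7770000
  top 8b → 0xf7 → eor [RR]
  rd@[23:20]=0x7 ⇒ x7
  rs@[19:16]=0x7 ⇒ x7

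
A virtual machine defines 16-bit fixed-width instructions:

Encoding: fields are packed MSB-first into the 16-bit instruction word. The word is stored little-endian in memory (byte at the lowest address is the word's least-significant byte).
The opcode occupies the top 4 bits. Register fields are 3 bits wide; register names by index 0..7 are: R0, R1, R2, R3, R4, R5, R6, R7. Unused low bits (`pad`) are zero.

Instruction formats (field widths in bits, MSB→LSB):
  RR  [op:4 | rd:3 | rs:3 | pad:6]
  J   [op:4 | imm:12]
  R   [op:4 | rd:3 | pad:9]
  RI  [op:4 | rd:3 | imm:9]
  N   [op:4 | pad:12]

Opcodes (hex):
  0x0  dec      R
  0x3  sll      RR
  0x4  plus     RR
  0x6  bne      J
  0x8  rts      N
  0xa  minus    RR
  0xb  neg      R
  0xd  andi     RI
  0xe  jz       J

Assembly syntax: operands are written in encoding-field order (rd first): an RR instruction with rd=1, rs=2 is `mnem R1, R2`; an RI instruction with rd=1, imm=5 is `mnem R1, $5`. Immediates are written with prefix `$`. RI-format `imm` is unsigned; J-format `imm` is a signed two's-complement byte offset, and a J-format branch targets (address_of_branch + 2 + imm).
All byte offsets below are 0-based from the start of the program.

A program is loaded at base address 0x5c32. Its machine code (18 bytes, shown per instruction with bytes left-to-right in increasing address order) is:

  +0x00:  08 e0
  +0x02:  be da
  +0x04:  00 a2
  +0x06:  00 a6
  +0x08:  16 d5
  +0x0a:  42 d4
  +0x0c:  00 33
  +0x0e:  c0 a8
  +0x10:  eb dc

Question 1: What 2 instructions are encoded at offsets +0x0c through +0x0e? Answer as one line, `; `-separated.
sll R1, R4; minus R4, R3

+0x0c: 00 33 ⇒ word 0x3300 (little)
  op=0x3300>>12=0x3 ⇒ sll (RR)
  rd: (w>>9)&0x7=0x1 → R1
  rs: (w>>6)&0x7=0x4 → R4
+0x0e: c0 a8 ⇒ word 0xa8c0 (little)
  op=0xa8c0>>12=0xa ⇒ minus (RR)
  rd: (w>>9)&0x7=0x4 → R4
  rs: (w>>6)&0x7=0x3 → R3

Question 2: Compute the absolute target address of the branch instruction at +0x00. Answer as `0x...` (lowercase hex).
0x5c3c

off 0x00: read 08 e0 as little → 0xe008
  opcode bits[15:12]=0xe: jz/J
  imm: (w>>0)&0xfff=0x8 → $8
  target = base 0x5c32 + off 0x00 + 2 + imm 8 = 0x5c3c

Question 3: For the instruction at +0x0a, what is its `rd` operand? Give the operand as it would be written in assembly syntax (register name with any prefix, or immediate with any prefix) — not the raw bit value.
R2

[0a] 42 d4 → 0xd442
  opcode bits[15:12]=0xd: andi/RI
  rd: (w>>9)&0x7=0x2 → R2
  imm: (w>>0)&0x1ff=0x42 → $66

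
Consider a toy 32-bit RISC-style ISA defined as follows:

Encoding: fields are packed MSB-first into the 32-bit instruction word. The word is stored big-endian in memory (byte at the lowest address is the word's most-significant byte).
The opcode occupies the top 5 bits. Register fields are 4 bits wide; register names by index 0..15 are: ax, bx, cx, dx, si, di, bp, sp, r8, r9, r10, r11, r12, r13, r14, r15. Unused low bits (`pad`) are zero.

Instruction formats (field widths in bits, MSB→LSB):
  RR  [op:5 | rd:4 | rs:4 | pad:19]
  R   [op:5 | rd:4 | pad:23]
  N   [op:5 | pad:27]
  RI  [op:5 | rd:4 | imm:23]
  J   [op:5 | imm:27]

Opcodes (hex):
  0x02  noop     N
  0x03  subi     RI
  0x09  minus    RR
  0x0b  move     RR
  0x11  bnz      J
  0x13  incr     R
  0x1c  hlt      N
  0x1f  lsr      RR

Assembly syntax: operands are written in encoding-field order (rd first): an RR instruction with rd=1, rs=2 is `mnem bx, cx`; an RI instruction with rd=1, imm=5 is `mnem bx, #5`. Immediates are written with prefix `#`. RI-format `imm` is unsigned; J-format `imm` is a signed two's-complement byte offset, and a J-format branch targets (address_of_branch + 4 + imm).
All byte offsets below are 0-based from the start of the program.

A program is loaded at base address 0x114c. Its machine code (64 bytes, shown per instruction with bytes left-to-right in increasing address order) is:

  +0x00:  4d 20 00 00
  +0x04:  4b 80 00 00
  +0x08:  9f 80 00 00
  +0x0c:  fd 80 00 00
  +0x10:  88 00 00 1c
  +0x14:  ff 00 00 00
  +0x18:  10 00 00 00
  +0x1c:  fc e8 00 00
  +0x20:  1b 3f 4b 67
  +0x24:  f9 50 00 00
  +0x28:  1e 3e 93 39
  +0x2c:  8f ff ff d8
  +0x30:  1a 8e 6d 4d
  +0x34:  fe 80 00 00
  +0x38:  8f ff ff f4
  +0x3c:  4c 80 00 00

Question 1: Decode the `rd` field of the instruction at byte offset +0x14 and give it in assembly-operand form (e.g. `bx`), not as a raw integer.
[14] ff 00 00 00 → 0xff000000
  top 5b → 0x1f → lsr [RR]
  rd@[26:23]=0xe ⇒ r14
  rs@[22:19]=0x0 ⇒ ax

r14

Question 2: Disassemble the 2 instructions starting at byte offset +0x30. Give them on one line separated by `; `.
subi di, #945485; lsr r13, ax

[30] 1a 8e 6d 4d → 0x1a8e6d4d
  opcode bits[31:27]=0x3: subi/RI
  rd@[26:23]=0x5 ⇒ di
  imm@[22:0]=0xe6d4d ⇒ #945485
[34] fe 80 00 00 → 0xfe800000
  opcode bits[31:27]=0x1f: lsr/RR
  rd@[26:23]=0xd ⇒ r13
  rs@[22:19]=0x0 ⇒ ax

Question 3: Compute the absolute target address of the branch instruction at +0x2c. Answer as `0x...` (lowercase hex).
0x1154

+0x2c: 8f ff ff d8 ⇒ word 0x8fffffd8 (big)
  op=0x8fffffd8>>27=0x11 ⇒ bnz (J)
  imm@[26:0]=0x7ffffd8 (s27→-40) ⇒ #-40
  target = base 0x114c + off 0x2c + 4 + imm -40 = 0x1154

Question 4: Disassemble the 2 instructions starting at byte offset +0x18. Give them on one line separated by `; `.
noop; lsr r9, r13

[18] 10 00 00 00 → 0x10000000
  op=0x10000000>>27=0x2 ⇒ noop (N)
[1c] fc e8 00 00 → 0xfce80000
  op=0xfce80000>>27=0x1f ⇒ lsr (RR)
  rd: (w>>23)&0xf=0x9 → r9
  rs: (w>>19)&0xf=0xd → r13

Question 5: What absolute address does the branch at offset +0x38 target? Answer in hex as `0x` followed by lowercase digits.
0x117c

off 0x38: read 8f ff ff f4 as big → 0x8ffffff4
  top 5b → 0x11 → bnz [J]
  imm@[26:0]=0x7fffff4 (s27→-12) ⇒ #-12
  target = base 0x114c + off 0x38 + 4 + imm -12 = 0x117c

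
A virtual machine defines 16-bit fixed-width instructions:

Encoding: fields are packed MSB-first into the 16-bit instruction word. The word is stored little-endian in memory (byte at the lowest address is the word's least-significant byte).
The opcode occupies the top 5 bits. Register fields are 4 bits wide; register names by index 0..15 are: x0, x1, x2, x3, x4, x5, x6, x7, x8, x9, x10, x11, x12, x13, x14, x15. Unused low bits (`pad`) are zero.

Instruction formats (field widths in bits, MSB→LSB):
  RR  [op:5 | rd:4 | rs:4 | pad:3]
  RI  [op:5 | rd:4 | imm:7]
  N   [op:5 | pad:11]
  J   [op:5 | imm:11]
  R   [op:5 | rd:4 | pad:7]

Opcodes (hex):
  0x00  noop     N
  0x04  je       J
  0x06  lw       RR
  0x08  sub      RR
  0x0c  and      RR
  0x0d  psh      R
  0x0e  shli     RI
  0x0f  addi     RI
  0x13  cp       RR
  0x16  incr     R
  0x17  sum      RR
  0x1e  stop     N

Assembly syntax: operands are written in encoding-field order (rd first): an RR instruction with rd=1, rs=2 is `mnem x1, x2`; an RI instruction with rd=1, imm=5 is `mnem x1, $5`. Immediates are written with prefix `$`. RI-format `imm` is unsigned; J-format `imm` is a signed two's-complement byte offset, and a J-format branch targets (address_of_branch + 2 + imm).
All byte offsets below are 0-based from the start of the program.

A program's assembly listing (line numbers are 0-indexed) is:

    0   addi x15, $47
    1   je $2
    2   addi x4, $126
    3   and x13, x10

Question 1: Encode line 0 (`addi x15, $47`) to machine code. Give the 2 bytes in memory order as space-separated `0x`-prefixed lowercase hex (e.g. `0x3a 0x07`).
0. addi fields op=0xf:5|rd=15:4|imm=47:7 → word 7fafh → af 7f

0xaf 0x7f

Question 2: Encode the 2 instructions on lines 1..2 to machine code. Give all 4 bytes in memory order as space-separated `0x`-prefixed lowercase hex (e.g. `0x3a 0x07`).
0x02 0x20 0x7e 0x7a

line 1 (je): pack op=0x4:5|imm=2:11 = 0x2002; little→ 02 20
line 2 (addi): pack op=0xf:5|rd=4:4|imm=126:7 = 0x7a7e; little→ 7e 7a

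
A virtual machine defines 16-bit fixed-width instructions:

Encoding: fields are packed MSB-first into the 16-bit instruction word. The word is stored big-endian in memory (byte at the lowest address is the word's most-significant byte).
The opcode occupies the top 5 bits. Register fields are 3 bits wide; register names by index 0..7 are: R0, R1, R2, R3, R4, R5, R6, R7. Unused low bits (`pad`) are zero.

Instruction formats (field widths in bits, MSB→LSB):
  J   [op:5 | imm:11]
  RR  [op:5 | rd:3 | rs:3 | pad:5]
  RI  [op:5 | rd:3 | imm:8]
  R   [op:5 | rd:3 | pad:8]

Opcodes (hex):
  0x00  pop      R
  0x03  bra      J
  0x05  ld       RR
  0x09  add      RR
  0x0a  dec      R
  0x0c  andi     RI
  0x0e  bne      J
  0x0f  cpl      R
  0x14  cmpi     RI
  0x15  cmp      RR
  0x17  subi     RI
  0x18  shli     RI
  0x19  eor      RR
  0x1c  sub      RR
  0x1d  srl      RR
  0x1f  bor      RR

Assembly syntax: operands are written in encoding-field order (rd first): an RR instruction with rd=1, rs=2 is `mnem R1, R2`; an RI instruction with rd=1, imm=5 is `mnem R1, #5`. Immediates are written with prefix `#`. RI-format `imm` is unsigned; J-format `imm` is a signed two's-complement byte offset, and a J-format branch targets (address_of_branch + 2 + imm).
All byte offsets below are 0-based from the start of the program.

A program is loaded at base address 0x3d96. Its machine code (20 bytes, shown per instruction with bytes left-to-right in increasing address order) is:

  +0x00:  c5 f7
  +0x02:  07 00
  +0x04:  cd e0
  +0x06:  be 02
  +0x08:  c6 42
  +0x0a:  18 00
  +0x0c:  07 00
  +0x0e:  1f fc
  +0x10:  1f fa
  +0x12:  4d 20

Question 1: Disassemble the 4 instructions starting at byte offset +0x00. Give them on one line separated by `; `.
[00] c5 f7 → 0xc5f7
  opcode bits[15:11]=0x18: shli/RI
  rd@[10:8]=0x5 ⇒ R5
  imm@[7:0]=0xf7 ⇒ #247
[02] 07 00 → 0x0700
  opcode bits[15:11]=0x0: pop/R
  rd@[10:8]=0x7 ⇒ R7
[04] cd e0 → 0xcde0
  opcode bits[15:11]=0x19: eor/RR
  rd@[10:8]=0x5 ⇒ R5
  rs@[7:5]=0x7 ⇒ R7
[06] be 02 → 0xbe02
  opcode bits[15:11]=0x17: subi/RI
  rd@[10:8]=0x6 ⇒ R6
  imm@[7:0]=0x2 ⇒ #2

shli R5, #247; pop R7; eor R5, R7; subi R6, #2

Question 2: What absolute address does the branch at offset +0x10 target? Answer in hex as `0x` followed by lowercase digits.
off 0x10: read 1f fa as big → 0x1ffa
  top 5b → 0x3 → bra [J]
  imm@[10:0]=0x7fa (s11→-6) ⇒ #-6
  target = base 0x3d96 + off 0x10 + 2 + imm -6 = 0x3da2

0x3da2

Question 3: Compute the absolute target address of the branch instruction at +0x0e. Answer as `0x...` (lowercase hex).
0x3da2

off 0x0e: read 1f fc as big → 0x1ffc
  top 5b → 0x3 → bra [J]
  [10:0] imm=2044 (s11→-4) = #-4
  target = base 0x3d96 + off 0x0e + 2 + imm -4 = 0x3da2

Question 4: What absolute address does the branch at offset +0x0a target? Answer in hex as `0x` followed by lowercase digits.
off 0x0a: read 18 00 as big → 0x1800
  opcode bits[15:11]=0x3: bra/J
  imm: (w>>0)&0x7ff=0x0 → #0
  target = base 0x3d96 + off 0x0a + 2 + imm 0 = 0x3da2

0x3da2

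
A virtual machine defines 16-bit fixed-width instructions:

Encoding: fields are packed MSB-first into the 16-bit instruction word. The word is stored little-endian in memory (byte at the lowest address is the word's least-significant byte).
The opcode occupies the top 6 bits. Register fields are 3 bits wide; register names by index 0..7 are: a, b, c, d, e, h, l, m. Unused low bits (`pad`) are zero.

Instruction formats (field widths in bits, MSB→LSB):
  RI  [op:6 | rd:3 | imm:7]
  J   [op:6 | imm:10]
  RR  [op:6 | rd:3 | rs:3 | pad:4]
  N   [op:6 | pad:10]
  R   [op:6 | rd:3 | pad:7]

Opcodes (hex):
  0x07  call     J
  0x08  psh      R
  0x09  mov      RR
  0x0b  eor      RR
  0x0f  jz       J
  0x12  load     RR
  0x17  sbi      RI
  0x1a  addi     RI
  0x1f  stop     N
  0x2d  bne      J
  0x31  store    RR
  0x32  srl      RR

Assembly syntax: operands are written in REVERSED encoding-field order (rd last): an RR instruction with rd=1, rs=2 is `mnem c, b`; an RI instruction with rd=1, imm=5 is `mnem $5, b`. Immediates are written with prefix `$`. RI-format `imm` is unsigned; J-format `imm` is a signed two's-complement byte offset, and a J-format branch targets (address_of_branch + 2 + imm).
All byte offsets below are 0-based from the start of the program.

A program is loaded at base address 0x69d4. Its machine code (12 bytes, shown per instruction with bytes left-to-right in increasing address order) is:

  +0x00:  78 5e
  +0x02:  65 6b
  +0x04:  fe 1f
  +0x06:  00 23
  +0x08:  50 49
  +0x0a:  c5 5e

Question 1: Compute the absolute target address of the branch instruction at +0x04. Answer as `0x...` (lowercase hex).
0x69d8

off 0x04: read fe 1f as little → 0x1ffe
  opcode bits[15:10]=0x7: call/J
  imm: (w>>0)&0x3ff=0x3fe (s10→-2) → $-2
  target = base 0x69d4 + off 0x04 + 2 + imm -2 = 0x69d8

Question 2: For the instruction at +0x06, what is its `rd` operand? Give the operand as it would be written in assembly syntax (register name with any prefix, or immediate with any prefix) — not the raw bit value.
l

+0x06: 00 23 ⇒ word 0x2300 (little)
  opcode bits[15:10]=0x8: psh/R
  [9:7] rd=6 = l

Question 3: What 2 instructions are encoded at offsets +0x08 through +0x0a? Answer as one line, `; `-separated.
+0x08: 50 49 ⇒ word 0x4950 (little)
  op=0x4950>>10=0x12 ⇒ load (RR)
  rd@[9:7]=0x2 ⇒ c
  rs@[6:4]=0x5 ⇒ h
+0x0a: c5 5e ⇒ word 0x5ec5 (little)
  op=0x5ec5>>10=0x17 ⇒ sbi (RI)
  rd@[9:7]=0x5 ⇒ h
  imm@[6:0]=0x45 ⇒ $69

load h, c; sbi $69, h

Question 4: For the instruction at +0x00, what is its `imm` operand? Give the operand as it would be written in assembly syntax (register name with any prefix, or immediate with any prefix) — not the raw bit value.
$120

off 0x00: read 78 5e as little → 0x5e78
  top 6b → 0x17 → sbi [RI]
  rd: (w>>7)&0x7=0x4 → e
  imm: (w>>0)&0x7f=0x78 → $120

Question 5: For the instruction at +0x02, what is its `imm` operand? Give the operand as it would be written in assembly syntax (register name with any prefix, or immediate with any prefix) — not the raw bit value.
[02] 65 6b → 0x6b65
  top 6b → 0x1a → addi [RI]
  [9:7] rd=6 = l
  [6:0] imm=101 = $101

$101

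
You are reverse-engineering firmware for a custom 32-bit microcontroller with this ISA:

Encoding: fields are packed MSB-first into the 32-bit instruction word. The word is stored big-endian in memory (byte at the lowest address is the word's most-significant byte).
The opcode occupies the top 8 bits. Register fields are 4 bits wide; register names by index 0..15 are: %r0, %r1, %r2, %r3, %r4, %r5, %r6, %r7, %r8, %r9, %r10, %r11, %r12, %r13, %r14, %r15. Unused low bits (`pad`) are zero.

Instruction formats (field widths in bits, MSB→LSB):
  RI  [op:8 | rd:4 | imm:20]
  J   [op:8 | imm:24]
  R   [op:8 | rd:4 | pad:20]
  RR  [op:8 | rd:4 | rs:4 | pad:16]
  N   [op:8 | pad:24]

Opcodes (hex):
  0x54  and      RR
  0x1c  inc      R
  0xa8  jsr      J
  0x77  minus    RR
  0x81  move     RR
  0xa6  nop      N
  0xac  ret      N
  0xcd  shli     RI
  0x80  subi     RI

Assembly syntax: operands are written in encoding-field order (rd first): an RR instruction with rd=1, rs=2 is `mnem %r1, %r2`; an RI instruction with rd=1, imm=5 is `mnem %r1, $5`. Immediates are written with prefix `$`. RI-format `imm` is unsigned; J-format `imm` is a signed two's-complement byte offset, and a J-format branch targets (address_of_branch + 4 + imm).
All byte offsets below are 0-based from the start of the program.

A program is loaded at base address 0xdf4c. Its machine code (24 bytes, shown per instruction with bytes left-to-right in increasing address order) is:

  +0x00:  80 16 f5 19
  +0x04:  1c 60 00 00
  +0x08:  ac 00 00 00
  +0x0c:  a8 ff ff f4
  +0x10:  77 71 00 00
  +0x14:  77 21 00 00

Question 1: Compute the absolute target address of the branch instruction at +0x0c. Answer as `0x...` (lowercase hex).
0xdf50

@+0c  big-endian(a8 ff ff f4) = 0xa8fffff4
  op=0xa8fffff4>>24=0xa8 ⇒ jsr (J)
  imm: (w>>0)&0xffffff=0xfffff4 (s24→-12) → $-12
  target = base 0xdf4c + off 0x0c + 4 + imm -12 = 0xdf50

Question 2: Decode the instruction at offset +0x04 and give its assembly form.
inc %r6

off 0x04: read 1c 60 00 00 as big → 0x1c600000
  opcode bits[31:24]=0x1c: inc/R
  [23:20] rd=6 = %r6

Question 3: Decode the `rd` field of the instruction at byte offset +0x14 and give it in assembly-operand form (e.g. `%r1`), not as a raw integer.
@+14  big-endian(77 21 00 00) = 0x77210000
  op=0x77210000>>24=0x77 ⇒ minus (RR)
  rd@[23:20]=0x2 ⇒ %r2
  rs@[19:16]=0x1 ⇒ %r1

%r2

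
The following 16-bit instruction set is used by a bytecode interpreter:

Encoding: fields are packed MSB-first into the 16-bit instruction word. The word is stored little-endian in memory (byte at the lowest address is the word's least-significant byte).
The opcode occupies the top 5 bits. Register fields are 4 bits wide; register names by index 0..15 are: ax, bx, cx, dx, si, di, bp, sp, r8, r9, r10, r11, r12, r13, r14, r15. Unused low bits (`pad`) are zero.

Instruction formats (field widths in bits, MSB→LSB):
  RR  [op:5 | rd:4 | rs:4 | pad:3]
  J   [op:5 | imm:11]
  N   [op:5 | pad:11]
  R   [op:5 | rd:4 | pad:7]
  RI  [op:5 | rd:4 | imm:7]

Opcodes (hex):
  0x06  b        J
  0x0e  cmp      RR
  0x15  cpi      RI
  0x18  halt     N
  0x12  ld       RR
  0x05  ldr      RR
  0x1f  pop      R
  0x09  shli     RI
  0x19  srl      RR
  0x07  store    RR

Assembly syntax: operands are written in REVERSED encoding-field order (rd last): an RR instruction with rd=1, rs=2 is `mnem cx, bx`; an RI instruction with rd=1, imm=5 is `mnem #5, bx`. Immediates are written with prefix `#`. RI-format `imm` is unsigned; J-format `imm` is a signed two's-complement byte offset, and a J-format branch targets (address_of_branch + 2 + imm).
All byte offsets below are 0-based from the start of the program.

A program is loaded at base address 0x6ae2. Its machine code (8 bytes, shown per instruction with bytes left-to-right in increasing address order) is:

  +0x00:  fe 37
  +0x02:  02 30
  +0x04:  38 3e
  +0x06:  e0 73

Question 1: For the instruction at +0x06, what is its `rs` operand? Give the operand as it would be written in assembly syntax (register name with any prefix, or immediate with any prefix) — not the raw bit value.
+0x06: e0 73 ⇒ word 0x73e0 (little)
  top 5b → 0xe → cmp [RR]
  [10:7] rd=7 = sp
  [6:3] rs=12 = r12

r12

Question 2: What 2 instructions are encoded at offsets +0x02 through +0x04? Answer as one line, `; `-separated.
b #2; store sp, r12

+0x02: 02 30 ⇒ word 0x3002 (little)
  top 5b → 0x6 → b [J]
  imm: (w>>0)&0x7ff=0x2 → #2
+0x04: 38 3e ⇒ word 0x3e38 (little)
  top 5b → 0x7 → store [RR]
  rd: (w>>7)&0xf=0xc → r12
  rs: (w>>3)&0xf=0x7 → sp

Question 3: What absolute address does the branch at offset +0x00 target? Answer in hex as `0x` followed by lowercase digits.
off 0x00: read fe 37 as little → 0x37fe
  top 5b → 0x6 → b [J]
  imm: (w>>0)&0x7ff=0x7fe (s11→-2) → #-2
  target = base 0x6ae2 + off 0x00 + 2 + imm -2 = 0x6ae2

0x6ae2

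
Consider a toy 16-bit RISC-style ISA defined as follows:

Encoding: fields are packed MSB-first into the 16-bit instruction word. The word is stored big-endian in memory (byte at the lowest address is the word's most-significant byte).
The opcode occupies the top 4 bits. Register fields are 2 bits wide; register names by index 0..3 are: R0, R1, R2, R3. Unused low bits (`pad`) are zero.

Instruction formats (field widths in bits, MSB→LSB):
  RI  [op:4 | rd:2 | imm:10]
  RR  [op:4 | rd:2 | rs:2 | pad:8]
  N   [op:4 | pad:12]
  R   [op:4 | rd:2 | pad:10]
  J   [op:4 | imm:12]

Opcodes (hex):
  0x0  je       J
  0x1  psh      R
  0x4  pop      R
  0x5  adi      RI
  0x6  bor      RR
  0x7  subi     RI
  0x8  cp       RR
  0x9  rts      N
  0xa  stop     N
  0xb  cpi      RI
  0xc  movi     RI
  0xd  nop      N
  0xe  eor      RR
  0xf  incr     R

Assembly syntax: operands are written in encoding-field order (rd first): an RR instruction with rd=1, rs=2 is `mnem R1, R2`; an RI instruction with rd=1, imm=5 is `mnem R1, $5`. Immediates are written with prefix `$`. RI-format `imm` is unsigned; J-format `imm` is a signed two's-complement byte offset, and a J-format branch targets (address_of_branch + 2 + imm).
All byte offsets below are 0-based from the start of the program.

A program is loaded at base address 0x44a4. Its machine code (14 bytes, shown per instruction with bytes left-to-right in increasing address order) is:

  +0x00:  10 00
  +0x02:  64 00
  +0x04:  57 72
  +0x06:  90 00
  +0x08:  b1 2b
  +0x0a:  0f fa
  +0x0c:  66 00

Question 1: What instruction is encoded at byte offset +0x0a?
+0x0a: 0f fa ⇒ word 0x0ffa (big)
  op=0x0ffa>>12=0x0 ⇒ je (J)
  imm@[11:0]=0xffa (s12→-6) ⇒ $-6

je $-6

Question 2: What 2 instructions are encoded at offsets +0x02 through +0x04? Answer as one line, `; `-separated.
bor R1, R0; adi R1, $882

+0x02: 64 00 ⇒ word 0x6400 (big)
  top 4b → 0x6 → bor [RR]
  [11:10] rd=1 = R1
  [9:8] rs=0 = R0
+0x04: 57 72 ⇒ word 0x5772 (big)
  top 4b → 0x5 → adi [RI]
  [11:10] rd=1 = R1
  [9:0] imm=882 = $882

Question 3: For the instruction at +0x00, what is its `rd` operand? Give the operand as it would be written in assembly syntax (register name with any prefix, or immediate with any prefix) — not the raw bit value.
R0

+0x00: 10 00 ⇒ word 0x1000 (big)
  top 4b → 0x1 → psh [R]
  rd: (w>>10)&0x3=0x0 → R0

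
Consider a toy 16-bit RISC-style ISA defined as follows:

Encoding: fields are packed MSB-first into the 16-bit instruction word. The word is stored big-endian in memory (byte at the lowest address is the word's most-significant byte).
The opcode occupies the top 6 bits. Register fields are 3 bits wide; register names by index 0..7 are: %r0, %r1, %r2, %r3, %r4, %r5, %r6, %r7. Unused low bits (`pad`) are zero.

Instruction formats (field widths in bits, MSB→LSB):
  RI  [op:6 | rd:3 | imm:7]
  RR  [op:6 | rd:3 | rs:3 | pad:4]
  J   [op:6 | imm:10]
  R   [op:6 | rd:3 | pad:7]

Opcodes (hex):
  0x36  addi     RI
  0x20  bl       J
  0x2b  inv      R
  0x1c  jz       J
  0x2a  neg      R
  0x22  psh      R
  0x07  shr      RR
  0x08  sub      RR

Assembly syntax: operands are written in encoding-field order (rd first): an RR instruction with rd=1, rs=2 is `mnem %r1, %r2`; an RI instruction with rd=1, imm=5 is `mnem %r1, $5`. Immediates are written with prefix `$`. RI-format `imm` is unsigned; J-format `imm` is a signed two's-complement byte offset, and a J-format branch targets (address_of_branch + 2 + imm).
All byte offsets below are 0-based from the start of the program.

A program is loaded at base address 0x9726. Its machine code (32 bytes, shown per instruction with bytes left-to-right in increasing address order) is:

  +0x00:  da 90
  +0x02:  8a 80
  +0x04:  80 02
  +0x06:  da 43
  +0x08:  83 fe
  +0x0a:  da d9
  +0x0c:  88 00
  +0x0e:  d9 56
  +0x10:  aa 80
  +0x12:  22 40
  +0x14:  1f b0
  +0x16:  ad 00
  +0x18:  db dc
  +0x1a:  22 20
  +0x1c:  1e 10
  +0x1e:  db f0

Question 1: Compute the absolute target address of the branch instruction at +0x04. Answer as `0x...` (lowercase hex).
off 0x04: read 80 02 as big → 0x8002
  op=0x8002>>10=0x20 ⇒ bl (J)
  imm: (w>>0)&0x3ff=0x2 → $2
  target = base 0x9726 + off 0x04 + 2 + imm 2 = 0x972e

0x972e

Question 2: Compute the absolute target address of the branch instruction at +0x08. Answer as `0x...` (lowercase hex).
0x972e

off 0x08: read 83 fe as big → 0x83fe
  op=0x83fe>>10=0x20 ⇒ bl (J)
  imm@[9:0]=0x3fe (s10→-2) ⇒ $-2
  target = base 0x9726 + off 0x08 + 2 + imm -2 = 0x972e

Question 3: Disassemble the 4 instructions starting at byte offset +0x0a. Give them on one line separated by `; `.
addi %r5, $89; psh %r0; addi %r2, $86; neg %r5

@+0a  big-endian(da d9) = 0xdad9
  top 6b → 0x36 → addi [RI]
  rd: (w>>7)&0x7=0x5 → %r5
  imm: (w>>0)&0x7f=0x59 → $89
@+0c  big-endian(88 00) = 0x8800
  top 6b → 0x22 → psh [R]
  rd: (w>>7)&0x7=0x0 → %r0
@+0e  big-endian(d9 56) = 0xd956
  top 6b → 0x36 → addi [RI]
  rd: (w>>7)&0x7=0x2 → %r2
  imm: (w>>0)&0x7f=0x56 → $86
@+10  big-endian(aa 80) = 0xaa80
  top 6b → 0x2a → neg [R]
  rd: (w>>7)&0x7=0x5 → %r5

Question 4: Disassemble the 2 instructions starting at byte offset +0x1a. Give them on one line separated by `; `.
sub %r4, %r2; shr %r4, %r1

+0x1a: 22 20 ⇒ word 0x2220 (big)
  op=0x2220>>10=0x8 ⇒ sub (RR)
  [9:7] rd=4 = %r4
  [6:4] rs=2 = %r2
+0x1c: 1e 10 ⇒ word 0x1e10 (big)
  op=0x1e10>>10=0x7 ⇒ shr (RR)
  [9:7] rd=4 = %r4
  [6:4] rs=1 = %r1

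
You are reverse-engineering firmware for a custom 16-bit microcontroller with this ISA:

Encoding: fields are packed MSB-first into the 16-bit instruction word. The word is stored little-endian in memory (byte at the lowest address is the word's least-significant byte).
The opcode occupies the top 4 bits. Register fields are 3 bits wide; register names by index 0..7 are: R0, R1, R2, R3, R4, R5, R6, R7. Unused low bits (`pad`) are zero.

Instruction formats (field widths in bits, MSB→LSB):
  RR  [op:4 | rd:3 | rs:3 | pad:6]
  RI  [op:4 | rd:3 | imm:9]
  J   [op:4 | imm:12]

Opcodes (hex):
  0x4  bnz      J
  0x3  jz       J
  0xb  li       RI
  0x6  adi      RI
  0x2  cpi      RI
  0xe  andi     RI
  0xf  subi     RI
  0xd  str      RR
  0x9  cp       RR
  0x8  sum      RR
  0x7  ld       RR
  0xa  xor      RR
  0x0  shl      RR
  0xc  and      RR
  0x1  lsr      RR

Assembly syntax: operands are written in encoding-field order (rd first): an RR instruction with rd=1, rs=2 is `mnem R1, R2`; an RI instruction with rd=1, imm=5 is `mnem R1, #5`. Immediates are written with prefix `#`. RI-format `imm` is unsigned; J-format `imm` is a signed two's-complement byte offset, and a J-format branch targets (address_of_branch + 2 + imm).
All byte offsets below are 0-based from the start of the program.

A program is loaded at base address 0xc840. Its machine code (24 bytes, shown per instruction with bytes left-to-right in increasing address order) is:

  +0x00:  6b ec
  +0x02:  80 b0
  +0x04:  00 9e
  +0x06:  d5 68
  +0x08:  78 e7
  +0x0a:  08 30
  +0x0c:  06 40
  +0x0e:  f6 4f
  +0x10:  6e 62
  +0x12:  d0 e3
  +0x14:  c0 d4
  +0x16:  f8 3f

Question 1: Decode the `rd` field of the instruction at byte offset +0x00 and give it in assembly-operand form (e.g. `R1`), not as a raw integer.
off 0x00: read 6b ec as little → 0xec6b
  op=0xec6b>>12=0xe ⇒ andi (RI)
  rd: (w>>9)&0x7=0x6 → R6
  imm: (w>>0)&0x1ff=0x6b → #107

R6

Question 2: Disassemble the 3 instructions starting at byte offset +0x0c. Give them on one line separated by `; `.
bnz #6; bnz #-10; adi R1, #110

off 0x0c: read 06 40 as little → 0x4006
  op=0x4006>>12=0x4 ⇒ bnz (J)
  imm@[11:0]=0x6 ⇒ #6
off 0x0e: read f6 4f as little → 0x4ff6
  op=0x4ff6>>12=0x4 ⇒ bnz (J)
  imm@[11:0]=0xff6 (s12→-10) ⇒ #-10
off 0x10: read 6e 62 as little → 0x626e
  op=0x626e>>12=0x6 ⇒ adi (RI)
  rd@[11:9]=0x1 ⇒ R1
  imm@[8:0]=0x6e ⇒ #110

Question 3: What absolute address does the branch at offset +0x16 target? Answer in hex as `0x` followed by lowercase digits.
0xc850

off 0x16: read f8 3f as little → 0x3ff8
  opcode bits[15:12]=0x3: jz/J
  imm: (w>>0)&0xfff=0xff8 (s12→-8) → #-8
  target = base 0xc840 + off 0x16 + 2 + imm -8 = 0xc850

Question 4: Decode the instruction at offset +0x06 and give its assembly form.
[06] d5 68 → 0x68d5
  top 4b → 0x6 → adi [RI]
  [11:9] rd=4 = R4
  [8:0] imm=213 = #213

adi R4, #213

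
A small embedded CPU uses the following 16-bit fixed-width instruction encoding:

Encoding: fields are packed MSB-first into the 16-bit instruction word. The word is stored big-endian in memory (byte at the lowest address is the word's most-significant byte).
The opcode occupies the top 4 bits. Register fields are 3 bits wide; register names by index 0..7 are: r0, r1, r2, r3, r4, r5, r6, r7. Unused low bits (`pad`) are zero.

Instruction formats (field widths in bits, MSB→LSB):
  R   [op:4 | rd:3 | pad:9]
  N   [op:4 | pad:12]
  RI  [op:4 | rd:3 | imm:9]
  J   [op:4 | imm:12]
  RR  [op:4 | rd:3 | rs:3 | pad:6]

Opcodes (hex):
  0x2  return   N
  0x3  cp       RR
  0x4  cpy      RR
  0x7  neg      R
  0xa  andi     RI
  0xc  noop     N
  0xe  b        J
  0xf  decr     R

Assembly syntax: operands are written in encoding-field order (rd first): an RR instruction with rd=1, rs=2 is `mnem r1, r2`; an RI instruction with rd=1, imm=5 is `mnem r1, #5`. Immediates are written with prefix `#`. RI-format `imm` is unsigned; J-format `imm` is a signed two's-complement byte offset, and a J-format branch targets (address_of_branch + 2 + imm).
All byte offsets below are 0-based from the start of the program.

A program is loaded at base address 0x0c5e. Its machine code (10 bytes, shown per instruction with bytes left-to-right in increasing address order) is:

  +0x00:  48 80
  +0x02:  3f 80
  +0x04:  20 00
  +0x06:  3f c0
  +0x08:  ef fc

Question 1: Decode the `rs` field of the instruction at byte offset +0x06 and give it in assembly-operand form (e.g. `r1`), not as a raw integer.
[06] 3f c0 → 0x3fc0
  opcode bits[15:12]=0x3: cp/RR
  [11:9] rd=7 = r7
  [8:6] rs=7 = r7

r7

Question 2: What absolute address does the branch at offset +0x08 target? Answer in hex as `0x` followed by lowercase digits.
@+08  big-endian(ef fc) = 0xeffc
  top 4b → 0xe → b [J]
  imm: (w>>0)&0xfff=0xffc (s12→-4) → #-4
  target = base 0x0c5e + off 0x08 + 2 + imm -4 = 0x0c64

0x0c64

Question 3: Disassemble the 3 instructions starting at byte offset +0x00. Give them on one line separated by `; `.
cpy r4, r2; cp r7, r6; return

[00] 48 80 → 0x4880
  op=0x4880>>12=0x4 ⇒ cpy (RR)
  rd@[11:9]=0x4 ⇒ r4
  rs@[8:6]=0x2 ⇒ r2
[02] 3f 80 → 0x3f80
  op=0x3f80>>12=0x3 ⇒ cp (RR)
  rd@[11:9]=0x7 ⇒ r7
  rs@[8:6]=0x6 ⇒ r6
[04] 20 00 → 0x2000
  op=0x2000>>12=0x2 ⇒ return (N)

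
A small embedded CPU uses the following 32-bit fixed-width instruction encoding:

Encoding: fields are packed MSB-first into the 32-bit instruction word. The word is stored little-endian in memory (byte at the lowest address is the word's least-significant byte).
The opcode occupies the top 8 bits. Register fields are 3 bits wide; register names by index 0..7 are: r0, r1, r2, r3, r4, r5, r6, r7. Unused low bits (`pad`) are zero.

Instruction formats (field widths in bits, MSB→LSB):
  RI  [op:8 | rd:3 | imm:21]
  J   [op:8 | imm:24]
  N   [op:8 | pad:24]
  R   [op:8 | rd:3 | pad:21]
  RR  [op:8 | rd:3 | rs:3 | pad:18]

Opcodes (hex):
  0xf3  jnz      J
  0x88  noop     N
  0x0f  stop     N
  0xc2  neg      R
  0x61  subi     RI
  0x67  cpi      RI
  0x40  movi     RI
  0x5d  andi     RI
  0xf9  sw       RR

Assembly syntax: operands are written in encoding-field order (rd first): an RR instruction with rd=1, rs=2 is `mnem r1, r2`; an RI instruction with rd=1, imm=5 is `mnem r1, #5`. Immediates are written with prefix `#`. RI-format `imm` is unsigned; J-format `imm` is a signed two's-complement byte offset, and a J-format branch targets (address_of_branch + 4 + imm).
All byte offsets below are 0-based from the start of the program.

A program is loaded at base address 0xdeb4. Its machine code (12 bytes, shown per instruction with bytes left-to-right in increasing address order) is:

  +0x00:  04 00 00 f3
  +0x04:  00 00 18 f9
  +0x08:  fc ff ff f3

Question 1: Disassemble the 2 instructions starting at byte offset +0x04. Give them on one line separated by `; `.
[04] 00 00 18 f9 → 0xf9180000
  top 8b → 0xf9 → sw [RR]
  rd: (w>>21)&0x7=0x0 → r0
  rs: (w>>18)&0x7=0x6 → r6
[08] fc ff ff f3 → 0xf3fffffc
  top 8b → 0xf3 → jnz [J]
  imm: (w>>0)&0xffffff=0xfffffc (s24→-4) → #-4

sw r0, r6; jnz #-4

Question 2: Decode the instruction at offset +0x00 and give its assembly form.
@+00  little-endian(04 00 00 f3) = 0xf3000004
  op=0xf3000004>>24=0xf3 ⇒ jnz (J)
  imm@[23:0]=0x4 ⇒ #4

jnz #4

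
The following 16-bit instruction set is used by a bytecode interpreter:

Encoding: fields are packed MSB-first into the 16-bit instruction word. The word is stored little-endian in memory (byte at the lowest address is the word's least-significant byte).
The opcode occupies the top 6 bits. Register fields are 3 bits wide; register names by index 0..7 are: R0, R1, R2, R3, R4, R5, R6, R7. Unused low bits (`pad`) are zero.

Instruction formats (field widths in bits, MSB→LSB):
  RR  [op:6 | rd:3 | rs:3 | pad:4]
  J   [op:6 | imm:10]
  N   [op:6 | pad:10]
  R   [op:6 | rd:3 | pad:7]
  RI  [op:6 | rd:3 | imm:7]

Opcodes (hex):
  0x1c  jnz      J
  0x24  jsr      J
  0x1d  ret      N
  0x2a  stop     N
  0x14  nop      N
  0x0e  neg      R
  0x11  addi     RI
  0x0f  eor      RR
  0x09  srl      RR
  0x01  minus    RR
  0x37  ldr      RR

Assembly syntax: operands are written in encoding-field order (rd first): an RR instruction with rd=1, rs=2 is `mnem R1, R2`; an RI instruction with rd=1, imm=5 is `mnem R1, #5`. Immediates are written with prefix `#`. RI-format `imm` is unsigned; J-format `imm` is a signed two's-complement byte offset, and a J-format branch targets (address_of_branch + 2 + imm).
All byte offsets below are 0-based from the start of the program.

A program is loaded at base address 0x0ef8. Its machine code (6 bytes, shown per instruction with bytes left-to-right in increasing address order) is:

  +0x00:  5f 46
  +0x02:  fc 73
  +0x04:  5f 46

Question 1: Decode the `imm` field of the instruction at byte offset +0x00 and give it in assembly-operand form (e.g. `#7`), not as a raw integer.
#95

[00] 5f 46 → 0x465f
  top 6b → 0x11 → addi [RI]
  rd@[9:7]=0x4 ⇒ R4
  imm@[6:0]=0x5f ⇒ #95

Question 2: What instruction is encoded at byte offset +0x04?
addi R4, #95

off 0x04: read 5f 46 as little → 0x465f
  op=0x465f>>10=0x11 ⇒ addi (RI)
  [9:7] rd=4 = R4
  [6:0] imm=95 = #95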